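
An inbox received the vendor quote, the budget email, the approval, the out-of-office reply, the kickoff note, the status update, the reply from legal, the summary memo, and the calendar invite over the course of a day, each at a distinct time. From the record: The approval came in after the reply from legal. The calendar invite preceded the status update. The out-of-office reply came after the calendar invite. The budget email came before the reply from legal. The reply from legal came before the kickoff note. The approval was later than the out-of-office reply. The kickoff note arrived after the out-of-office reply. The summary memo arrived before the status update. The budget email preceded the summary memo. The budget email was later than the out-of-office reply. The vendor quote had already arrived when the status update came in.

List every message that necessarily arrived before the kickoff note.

Directly stated before the kickoff note: the out-of-office reply and the reply from legal.
The budget email reaches the kickoff note via the budget email → the reply from legal → the kickoff note.
The calendar invite reaches the kickoff note via the calendar invite → the out-of-office reply → the kickoff note.
No chain forces the vendor quote (or any of the others) ahead of the kickoff note.

the budget email, the calendar invite, the out-of-office reply, the reply from legal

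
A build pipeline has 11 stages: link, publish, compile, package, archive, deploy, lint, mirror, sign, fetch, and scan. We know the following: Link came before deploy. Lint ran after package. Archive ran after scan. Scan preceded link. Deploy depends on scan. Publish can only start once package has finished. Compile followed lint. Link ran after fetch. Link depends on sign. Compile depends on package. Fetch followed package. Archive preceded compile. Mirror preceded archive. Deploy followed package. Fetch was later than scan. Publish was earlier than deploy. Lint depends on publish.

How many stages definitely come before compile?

Directly stated before compile: archive, lint, and package.
Mirror reaches compile via mirror → archive → compile.
Publish reaches compile via publish → lint → compile.
Scan reaches compile via scan → archive → compile.
That's archive, lint, mirror, package, publish, and scan — 6 in all.

6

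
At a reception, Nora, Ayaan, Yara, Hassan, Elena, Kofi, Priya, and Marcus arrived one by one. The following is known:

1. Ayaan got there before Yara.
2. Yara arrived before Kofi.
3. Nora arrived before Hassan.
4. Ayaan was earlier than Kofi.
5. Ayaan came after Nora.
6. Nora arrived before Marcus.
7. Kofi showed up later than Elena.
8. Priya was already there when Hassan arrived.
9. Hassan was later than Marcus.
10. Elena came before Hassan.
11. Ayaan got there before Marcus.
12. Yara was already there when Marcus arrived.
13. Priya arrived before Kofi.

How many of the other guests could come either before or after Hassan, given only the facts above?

Forced before Hassan: Ayaan, Elena, Marcus, Nora, Priya, and Yara.
That leaves Kofi with no forced order relative to Hassan — 1.

1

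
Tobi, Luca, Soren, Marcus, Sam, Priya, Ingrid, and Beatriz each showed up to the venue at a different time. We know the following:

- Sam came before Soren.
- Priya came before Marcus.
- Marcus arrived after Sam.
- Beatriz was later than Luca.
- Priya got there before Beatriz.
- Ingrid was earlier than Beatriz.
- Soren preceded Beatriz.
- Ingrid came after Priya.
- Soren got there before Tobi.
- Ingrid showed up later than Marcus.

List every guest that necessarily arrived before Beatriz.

Ingrid, Luca, Marcus, Priya, Sam, Soren

Directly stated before Beatriz: Ingrid, Luca, Priya, and Soren.
Marcus reaches Beatriz via Marcus → Ingrid → Beatriz.
Sam reaches Beatriz via Sam → Soren → Beatriz.
No chain forces Tobi ahead of Beatriz.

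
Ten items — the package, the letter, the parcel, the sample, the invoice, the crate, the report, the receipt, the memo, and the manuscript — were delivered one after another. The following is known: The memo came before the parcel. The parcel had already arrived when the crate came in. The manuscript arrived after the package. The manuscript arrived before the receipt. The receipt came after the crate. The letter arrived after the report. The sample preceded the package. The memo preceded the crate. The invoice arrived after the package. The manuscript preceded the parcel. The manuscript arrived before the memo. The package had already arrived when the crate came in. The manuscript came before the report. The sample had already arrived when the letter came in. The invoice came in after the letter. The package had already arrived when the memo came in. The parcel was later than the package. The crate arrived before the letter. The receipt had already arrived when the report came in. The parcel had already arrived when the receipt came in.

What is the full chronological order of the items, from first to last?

The constraints fix every adjacent pair, so only one ordering works:
the sample → the package → the manuscript → the memo → the parcel → the crate → the receipt → the report → the letter → the invoice.

the sample, the package, the manuscript, the memo, the parcel, the crate, the receipt, the report, the letter, the invoice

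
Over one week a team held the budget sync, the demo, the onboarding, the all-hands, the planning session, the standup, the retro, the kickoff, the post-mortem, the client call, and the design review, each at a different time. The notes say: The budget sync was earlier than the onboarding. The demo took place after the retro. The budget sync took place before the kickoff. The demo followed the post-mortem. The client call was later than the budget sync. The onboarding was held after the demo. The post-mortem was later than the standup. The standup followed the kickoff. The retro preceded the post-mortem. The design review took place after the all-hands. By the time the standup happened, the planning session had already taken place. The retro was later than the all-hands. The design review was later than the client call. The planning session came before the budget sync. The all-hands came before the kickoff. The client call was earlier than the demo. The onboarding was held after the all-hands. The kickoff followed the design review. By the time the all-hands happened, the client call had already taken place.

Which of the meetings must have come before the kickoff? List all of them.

Directly stated before the kickoff: the all-hands, the budget sync, and the design review.
The client call reaches the kickoff via the client call → the design review → the kickoff.
The planning session reaches the kickoff via the planning session → the budget sync → the kickoff.
No chain forces the onboarding (or any of the others) ahead of the kickoff.

the all-hands, the budget sync, the client call, the design review, the planning session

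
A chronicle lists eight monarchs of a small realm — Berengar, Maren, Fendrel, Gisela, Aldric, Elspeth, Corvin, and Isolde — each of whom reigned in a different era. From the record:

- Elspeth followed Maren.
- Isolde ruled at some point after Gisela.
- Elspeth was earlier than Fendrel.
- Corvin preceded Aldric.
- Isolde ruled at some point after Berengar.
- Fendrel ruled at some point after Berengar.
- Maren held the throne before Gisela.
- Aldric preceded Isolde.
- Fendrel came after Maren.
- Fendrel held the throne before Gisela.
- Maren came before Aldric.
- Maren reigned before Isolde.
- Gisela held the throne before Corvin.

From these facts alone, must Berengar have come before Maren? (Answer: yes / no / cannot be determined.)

No chain of stated constraints runs from Berengar to Maren, and none runs from Maren to Berengar either.
So the relative order of Berengar and Maren is not fixed by the given facts.

cannot be determined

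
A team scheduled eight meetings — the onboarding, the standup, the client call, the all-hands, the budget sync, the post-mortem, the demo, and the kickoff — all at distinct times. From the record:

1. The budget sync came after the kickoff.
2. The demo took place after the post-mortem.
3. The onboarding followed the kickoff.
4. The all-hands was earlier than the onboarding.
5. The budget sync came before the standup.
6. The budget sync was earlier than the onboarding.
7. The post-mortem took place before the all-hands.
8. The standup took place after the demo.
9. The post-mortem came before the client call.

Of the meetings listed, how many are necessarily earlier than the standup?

Directly stated before the standup: the budget sync and the demo.
The kickoff reaches the standup via the kickoff → the budget sync → the standup.
The post-mortem reaches the standup via the post-mortem → the demo → the standup.
No chain forces the client call (or any of the others) ahead of the standup.
That's the budget sync, the demo, the kickoff, and the post-mortem — 4 in all.

4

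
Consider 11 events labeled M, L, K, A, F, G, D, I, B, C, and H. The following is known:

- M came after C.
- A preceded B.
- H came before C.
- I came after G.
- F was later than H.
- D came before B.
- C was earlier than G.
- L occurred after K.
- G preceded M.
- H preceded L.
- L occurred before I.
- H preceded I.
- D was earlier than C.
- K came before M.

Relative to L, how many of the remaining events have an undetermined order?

7

Forced before L: H and K; forced after L: I.
That leaves A, B, C, D, F, G, and M with no forced order relative to L — 7.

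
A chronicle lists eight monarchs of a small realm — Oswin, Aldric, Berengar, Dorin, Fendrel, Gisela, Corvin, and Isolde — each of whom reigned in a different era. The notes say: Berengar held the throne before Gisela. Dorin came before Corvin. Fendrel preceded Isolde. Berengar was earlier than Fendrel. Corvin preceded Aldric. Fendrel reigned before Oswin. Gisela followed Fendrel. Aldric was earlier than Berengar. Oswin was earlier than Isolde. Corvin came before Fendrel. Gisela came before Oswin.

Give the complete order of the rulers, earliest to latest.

The constraints fix every adjacent pair, so only one ordering works:
Dorin → Corvin → Aldric → Berengar → Fendrel → Gisela → Oswin → Isolde.

Dorin, Corvin, Aldric, Berengar, Fendrel, Gisela, Oswin, Isolde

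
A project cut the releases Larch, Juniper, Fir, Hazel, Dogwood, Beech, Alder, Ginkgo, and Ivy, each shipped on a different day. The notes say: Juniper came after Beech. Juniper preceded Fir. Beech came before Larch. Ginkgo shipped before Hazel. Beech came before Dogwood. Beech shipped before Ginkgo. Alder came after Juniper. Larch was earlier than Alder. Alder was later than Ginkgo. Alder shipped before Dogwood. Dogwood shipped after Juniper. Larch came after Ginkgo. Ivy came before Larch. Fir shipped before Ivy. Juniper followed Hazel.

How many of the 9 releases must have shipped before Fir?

Directly stated before Fir: Juniper.
Beech reaches Fir via Beech → Juniper → Fir.
Ginkgo reaches Fir via Ginkgo → Hazel → Juniper → Fir.
Hazel reaches Fir via Hazel → Juniper → Fir.
No chain forces Larch (or any of the others) ahead of Fir.
That's Beech, Ginkgo, Hazel, and Juniper — 4 in all.

4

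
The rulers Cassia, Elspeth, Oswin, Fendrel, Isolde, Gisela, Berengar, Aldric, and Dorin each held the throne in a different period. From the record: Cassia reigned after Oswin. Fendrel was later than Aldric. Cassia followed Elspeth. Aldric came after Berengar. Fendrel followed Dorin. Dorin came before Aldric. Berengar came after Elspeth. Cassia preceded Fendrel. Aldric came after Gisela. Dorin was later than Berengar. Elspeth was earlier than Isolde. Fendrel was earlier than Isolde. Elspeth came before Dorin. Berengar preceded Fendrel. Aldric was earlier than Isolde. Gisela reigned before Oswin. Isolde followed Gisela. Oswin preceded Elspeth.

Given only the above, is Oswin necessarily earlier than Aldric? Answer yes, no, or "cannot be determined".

yes

Chain the constraints: Oswin → Elspeth → Berengar → Aldric. Each link is directly stated, so Oswin comes before Aldric.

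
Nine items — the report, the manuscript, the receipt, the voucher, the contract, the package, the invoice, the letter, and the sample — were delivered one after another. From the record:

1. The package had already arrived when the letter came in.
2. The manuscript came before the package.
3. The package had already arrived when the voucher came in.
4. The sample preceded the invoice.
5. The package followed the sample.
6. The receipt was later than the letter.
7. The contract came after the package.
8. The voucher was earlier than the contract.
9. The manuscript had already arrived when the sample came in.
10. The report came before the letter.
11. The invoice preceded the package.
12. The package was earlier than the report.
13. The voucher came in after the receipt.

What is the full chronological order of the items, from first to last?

the manuscript, the sample, the invoice, the package, the report, the letter, the receipt, the voucher, the contract

The constraints fix every adjacent pair, so only one ordering works:
the manuscript → the sample → the invoice → the package → the report → the letter → the receipt → the voucher → the contract.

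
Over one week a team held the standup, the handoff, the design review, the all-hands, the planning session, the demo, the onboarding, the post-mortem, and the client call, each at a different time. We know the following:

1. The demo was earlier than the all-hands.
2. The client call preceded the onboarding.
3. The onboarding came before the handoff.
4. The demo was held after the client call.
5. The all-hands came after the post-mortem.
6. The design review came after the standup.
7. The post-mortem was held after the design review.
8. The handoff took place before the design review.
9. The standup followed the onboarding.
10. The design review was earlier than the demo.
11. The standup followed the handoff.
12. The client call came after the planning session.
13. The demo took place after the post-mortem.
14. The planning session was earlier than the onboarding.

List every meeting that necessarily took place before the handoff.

the client call, the onboarding, the planning session

Directly stated before the handoff: the onboarding.
The client call reaches the handoff via the client call → the onboarding → the handoff.
The planning session reaches the handoff via the planning session → the onboarding → the handoff.
No chain forces the standup (or any of the others) ahead of the handoff.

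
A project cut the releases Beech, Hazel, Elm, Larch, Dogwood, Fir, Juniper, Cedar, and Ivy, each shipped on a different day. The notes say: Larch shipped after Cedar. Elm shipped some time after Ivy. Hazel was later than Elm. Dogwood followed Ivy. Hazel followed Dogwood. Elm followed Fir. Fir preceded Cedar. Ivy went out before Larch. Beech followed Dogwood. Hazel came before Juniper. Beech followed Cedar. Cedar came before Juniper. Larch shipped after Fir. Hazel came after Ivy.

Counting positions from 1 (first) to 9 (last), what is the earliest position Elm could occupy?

Fir and Ivy must both come before Elm — 2 forced predecessors.
Nothing else is forced ahead of Elm, so its earliest slot is position 2 + 1 = 3.

3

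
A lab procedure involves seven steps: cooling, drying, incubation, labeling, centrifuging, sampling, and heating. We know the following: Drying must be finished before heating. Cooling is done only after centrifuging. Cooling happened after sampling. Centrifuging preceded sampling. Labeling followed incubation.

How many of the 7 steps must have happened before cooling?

Directly stated before cooling: centrifuging and sampling.
No chain forces incubation (or any of the others) ahead of cooling.
That's centrifuging and sampling — 2 in all.

2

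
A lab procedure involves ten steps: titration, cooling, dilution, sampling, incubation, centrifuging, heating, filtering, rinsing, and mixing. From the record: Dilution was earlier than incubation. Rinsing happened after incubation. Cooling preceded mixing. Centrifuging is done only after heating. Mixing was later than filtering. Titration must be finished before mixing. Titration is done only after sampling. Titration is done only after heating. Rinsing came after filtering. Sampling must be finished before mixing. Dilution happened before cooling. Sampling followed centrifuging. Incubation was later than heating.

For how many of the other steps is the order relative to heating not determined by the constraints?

Forced after heating: centrifuging, incubation, mixing, rinsing, sampling, and titration.
That leaves cooling, dilution, and filtering with no forced order relative to heating — 3.

3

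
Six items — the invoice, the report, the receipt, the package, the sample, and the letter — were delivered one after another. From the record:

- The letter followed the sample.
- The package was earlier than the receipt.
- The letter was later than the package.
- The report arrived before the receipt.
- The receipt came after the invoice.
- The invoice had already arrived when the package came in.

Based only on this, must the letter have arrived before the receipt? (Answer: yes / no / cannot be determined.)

No chain of stated constraints runs from the letter to the receipt, and none runs from the receipt to the letter either.
So the relative order of the letter and the receipt is not fixed by the given facts.

cannot be determined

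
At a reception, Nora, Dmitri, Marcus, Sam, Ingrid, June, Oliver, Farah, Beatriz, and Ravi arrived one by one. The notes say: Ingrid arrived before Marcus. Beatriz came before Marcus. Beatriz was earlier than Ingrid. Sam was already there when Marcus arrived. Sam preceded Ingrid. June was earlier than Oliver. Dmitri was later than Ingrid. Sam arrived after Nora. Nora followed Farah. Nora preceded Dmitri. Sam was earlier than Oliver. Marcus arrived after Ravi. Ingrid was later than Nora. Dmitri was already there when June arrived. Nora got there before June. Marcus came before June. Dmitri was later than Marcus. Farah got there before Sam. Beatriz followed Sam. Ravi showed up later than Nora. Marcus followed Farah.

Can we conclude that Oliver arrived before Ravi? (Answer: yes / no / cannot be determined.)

Tracing the constraints gives Ravi → Marcus → June → Oliver, so Ravi must come before Oliver.
That means Oliver cannot be before Ravi.

no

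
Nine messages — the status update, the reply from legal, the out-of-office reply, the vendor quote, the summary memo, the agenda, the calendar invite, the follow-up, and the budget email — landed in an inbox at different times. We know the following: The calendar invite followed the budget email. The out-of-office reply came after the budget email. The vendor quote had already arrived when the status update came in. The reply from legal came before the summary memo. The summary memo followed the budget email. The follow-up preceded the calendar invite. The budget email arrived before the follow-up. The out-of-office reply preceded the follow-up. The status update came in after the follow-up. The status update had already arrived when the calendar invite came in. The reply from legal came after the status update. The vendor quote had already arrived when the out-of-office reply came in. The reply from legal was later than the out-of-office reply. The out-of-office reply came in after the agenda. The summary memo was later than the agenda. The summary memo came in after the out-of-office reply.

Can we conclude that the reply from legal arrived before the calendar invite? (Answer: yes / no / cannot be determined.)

cannot be determined

No chain of stated constraints runs from the reply from legal to the calendar invite, and none runs from the calendar invite to the reply from legal either.
So the relative order of the reply from legal and the calendar invite is not fixed by the given facts.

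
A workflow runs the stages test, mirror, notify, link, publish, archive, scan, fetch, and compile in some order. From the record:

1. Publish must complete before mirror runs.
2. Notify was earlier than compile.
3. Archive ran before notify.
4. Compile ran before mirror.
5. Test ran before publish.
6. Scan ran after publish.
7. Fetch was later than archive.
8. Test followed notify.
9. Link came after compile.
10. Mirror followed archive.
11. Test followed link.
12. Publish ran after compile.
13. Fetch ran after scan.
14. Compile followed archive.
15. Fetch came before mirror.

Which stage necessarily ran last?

Every other stage has a chain of constraints placing it before mirror, so mirror is last.

mirror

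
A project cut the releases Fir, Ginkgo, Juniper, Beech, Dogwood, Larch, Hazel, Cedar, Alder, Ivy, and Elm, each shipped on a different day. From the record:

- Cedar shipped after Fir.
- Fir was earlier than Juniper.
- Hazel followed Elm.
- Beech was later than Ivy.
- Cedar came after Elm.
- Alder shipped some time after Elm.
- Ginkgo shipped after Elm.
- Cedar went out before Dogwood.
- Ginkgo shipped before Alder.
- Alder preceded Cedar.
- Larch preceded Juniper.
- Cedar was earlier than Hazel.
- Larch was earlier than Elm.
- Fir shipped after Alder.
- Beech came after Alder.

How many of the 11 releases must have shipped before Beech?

Directly stated before Beech: Alder and Ivy.
Elm reaches Beech via Elm → Alder → Beech.
Ginkgo reaches Beech via Ginkgo → Alder → Beech.
Larch reaches Beech via Larch → Elm → Alder → Beech.
That's Alder, Elm, Ginkgo, Ivy, and Larch — 5 in all.

5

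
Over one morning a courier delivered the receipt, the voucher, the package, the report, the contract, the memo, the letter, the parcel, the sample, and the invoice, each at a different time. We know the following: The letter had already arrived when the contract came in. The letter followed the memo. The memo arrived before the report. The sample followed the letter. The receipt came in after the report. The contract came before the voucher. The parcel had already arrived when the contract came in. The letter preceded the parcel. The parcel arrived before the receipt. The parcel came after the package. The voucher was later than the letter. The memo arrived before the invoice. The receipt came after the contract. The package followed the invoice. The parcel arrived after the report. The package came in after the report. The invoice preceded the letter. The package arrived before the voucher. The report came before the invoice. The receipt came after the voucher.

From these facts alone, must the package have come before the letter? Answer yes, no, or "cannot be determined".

cannot be determined

No chain of stated constraints runs from the package to the letter, and none runs from the letter to the package either.
So the relative order of the package and the letter is not fixed by the given facts.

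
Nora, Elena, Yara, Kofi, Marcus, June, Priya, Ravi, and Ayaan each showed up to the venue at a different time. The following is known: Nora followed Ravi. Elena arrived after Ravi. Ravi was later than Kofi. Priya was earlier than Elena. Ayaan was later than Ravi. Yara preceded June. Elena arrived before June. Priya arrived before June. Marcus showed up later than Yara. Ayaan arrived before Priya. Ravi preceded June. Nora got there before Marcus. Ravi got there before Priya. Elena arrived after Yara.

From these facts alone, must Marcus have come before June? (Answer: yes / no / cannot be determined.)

cannot be determined

No chain of stated constraints runs from Marcus to June, and none runs from June to Marcus either.
So the relative order of Marcus and June is not fixed by the given facts.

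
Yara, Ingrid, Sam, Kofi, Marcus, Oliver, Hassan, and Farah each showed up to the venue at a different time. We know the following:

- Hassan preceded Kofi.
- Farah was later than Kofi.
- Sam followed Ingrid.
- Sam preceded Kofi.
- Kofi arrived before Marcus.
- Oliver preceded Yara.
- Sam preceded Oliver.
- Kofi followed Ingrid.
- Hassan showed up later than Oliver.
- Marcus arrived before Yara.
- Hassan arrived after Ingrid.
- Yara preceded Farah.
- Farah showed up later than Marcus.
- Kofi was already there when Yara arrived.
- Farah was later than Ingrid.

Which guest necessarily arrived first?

Ingrid

Ingrid has a chain of constraints placing them before every other guest, so Ingrid must be first.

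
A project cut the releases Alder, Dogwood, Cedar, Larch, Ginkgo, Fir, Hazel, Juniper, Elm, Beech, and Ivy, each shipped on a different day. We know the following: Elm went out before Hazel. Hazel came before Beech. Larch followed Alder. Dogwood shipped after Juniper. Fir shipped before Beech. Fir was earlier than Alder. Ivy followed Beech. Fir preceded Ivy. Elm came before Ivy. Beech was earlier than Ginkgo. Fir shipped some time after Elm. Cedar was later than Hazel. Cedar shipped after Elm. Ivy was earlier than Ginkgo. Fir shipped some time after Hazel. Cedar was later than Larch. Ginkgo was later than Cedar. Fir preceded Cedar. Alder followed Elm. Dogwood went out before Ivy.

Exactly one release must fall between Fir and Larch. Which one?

Tracing the constraints gives Fir → Alder → Larch, so Alder sits after Fir and before Larch.
No other release is forced both after Fir and before Larch.

Alder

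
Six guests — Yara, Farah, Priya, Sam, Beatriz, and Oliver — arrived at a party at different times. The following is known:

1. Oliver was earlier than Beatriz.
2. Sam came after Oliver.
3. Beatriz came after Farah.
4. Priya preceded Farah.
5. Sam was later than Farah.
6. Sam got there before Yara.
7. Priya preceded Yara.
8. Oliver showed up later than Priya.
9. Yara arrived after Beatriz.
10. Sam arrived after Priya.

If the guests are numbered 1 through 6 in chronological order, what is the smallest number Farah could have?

Priya must come before Farah — 1 forced predecessor.
Nothing else is forced ahead of Farah, so their earliest slot is position 1 + 1 = 2.

2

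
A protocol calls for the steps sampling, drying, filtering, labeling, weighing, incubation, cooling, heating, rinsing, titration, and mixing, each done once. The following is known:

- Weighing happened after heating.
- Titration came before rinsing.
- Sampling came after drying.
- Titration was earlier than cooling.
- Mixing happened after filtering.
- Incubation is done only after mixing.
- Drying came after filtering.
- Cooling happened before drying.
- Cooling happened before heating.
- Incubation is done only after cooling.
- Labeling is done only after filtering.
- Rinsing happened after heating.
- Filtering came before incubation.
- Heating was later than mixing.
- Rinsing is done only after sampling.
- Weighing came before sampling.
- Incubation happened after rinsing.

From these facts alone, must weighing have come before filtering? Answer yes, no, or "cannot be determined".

no

Tracing the constraints gives filtering → mixing → heating → weighing, so filtering must come before weighing.
That means weighing cannot be before filtering.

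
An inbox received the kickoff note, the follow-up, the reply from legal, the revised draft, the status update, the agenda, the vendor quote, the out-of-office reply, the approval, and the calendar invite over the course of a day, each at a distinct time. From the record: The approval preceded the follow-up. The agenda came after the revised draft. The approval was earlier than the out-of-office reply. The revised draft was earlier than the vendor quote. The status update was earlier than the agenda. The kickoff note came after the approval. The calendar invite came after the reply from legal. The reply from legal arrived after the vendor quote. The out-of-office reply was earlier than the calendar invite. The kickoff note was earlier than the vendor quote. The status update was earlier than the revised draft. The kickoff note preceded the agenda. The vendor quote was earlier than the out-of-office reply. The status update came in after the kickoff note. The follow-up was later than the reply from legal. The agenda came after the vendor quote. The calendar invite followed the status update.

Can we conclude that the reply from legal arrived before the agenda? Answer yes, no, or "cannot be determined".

cannot be determined

No chain of stated constraints runs from the reply from legal to the agenda, and none runs from the agenda to the reply from legal either.
So the relative order of the reply from legal and the agenda is not fixed by the given facts.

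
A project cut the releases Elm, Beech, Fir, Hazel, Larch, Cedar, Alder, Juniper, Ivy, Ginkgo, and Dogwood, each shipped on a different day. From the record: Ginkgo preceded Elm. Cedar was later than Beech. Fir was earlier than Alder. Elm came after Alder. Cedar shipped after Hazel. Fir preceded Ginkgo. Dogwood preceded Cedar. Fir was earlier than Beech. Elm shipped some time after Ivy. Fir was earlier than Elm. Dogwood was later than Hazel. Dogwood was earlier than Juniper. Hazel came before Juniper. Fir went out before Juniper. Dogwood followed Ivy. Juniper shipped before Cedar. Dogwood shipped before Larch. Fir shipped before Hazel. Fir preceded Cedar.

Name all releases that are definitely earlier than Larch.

Dogwood, Fir, Hazel, Ivy

Directly stated before Larch: Dogwood.
Fir reaches Larch via Fir → Hazel → Dogwood → Larch.
Hazel reaches Larch via Hazel → Dogwood → Larch.
Ivy reaches Larch via Ivy → Dogwood → Larch.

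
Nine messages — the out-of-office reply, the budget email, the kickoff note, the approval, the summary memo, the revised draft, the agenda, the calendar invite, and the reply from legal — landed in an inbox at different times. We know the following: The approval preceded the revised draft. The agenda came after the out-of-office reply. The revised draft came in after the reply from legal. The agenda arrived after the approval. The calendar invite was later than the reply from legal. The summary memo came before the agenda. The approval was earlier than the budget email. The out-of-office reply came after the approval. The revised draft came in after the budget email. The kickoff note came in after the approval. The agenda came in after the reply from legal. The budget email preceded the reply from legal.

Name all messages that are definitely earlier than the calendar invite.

Directly stated before the calendar invite: the reply from legal.
The approval reaches the calendar invite via the approval → the budget email → the reply from legal → the calendar invite.
The budget email reaches the calendar invite via the budget email → the reply from legal → the calendar invite.
No chain forces the agenda (or any of the others) ahead of the calendar invite.

the approval, the budget email, the reply from legal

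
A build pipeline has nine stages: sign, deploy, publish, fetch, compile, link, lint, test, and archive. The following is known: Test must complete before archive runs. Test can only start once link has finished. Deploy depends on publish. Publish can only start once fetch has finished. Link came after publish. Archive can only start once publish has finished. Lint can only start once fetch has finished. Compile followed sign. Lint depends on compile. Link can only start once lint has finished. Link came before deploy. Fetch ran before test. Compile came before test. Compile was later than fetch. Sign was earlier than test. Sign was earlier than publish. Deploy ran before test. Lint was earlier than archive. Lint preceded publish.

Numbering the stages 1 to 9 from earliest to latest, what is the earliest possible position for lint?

Compile, fetch, and sign must all come before lint — 3 forced predecessors.
Nothing else is forced ahead of lint, so its earliest slot is position 3 + 1 = 4.

4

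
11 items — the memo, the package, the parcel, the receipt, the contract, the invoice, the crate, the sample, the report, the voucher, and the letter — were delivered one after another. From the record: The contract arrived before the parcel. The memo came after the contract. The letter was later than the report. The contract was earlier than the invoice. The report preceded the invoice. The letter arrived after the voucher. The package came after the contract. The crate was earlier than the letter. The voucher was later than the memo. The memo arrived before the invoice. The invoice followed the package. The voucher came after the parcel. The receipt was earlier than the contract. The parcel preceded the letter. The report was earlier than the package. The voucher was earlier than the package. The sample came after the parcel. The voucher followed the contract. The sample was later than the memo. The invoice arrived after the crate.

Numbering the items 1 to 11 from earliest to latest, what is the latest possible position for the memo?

The memo must come before the invoice, the letter, the package, the sample, and the voucher — 5 items forced after it.
Everything else can be placed before the memo in some valid order, so the memo can sit as late as position 11 − 5 = 6.

6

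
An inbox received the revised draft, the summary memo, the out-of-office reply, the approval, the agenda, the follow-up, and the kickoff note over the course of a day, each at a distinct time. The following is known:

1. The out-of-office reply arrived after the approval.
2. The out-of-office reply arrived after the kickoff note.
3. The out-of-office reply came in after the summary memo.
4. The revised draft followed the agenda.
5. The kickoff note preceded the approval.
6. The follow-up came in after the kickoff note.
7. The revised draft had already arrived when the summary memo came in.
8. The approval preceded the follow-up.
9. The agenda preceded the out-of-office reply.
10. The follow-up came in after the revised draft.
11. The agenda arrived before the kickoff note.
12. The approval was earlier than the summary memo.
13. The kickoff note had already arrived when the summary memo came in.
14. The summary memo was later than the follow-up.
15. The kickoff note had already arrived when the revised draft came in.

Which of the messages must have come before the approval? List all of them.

Directly stated before the approval: the kickoff note.
The agenda reaches the approval via the agenda → the kickoff note → the approval.

the agenda, the kickoff note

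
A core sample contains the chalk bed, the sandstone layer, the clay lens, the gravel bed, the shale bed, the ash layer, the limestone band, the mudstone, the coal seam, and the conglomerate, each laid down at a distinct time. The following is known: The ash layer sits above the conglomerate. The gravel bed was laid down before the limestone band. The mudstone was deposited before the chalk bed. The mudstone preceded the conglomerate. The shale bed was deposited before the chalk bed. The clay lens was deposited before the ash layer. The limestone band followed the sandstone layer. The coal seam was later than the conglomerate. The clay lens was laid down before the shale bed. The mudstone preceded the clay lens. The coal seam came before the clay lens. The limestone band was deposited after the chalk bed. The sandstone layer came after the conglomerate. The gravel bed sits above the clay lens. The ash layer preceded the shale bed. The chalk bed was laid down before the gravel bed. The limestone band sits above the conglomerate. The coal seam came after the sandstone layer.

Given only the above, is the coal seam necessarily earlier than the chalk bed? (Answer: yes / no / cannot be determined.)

yes

Chain the constraints: the coal seam → the clay lens → the shale bed → the chalk bed. Each link is directly stated, so the coal seam comes before the chalk bed.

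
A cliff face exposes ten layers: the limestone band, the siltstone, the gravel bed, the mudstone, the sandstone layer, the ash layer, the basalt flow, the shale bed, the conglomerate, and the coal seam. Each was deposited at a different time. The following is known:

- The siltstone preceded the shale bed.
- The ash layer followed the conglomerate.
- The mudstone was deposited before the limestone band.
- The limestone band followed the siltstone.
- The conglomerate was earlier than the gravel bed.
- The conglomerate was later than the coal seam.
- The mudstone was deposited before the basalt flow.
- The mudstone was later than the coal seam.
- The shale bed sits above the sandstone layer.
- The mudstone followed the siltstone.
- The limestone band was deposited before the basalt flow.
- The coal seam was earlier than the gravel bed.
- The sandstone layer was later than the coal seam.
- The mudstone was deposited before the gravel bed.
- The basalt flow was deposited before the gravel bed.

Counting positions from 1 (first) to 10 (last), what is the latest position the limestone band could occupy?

The limestone band must come before the basalt flow and the gravel bed — 2 layers forced after it.
Everything else can be placed before the limestone band in some valid order, so the limestone band can sit as late as position 10 − 2 = 8.

8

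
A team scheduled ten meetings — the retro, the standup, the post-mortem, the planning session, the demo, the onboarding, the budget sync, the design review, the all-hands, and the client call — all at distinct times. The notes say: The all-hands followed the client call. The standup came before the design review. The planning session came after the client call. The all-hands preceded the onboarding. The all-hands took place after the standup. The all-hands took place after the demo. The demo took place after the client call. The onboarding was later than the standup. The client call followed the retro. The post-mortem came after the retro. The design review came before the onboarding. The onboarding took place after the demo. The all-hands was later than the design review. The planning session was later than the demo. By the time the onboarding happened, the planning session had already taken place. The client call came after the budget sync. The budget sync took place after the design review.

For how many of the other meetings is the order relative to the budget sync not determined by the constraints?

Forced before the budget sync: the design review and the standup; forced after the budget sync: the all-hands, the client call, the demo, the onboarding, and the planning session.
That leaves the post-mortem and the retro with no forced order relative to the budget sync — 2.

2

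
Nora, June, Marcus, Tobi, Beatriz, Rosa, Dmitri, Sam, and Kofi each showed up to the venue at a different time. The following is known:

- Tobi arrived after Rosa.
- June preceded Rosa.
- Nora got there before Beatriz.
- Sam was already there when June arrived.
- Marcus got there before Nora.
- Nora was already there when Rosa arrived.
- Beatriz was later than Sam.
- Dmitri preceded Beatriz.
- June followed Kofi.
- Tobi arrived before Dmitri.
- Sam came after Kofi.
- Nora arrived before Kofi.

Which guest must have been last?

Beatriz

Every other guest has a chain of constraints placing them before Beatriz, so Beatriz is last.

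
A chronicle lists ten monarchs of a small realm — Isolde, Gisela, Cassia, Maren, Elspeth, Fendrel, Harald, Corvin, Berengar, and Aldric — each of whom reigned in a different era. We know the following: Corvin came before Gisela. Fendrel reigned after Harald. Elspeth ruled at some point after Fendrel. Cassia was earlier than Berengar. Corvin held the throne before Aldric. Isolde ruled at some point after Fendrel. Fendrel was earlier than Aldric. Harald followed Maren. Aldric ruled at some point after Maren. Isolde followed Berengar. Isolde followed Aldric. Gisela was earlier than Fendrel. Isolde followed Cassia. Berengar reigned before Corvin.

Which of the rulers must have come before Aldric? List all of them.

Berengar, Cassia, Corvin, Fendrel, Gisela, Harald, Maren

Directly stated before Aldric: Corvin, Fendrel, and Maren.
Berengar reaches Aldric via Berengar → Corvin → Aldric.
Cassia reaches Aldric via Cassia → Berengar → Corvin → Aldric.
Gisela reaches Aldric via Gisela → Fendrel → Aldric.
Likewise Harald reaches Aldric by chaining the stated constraints.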